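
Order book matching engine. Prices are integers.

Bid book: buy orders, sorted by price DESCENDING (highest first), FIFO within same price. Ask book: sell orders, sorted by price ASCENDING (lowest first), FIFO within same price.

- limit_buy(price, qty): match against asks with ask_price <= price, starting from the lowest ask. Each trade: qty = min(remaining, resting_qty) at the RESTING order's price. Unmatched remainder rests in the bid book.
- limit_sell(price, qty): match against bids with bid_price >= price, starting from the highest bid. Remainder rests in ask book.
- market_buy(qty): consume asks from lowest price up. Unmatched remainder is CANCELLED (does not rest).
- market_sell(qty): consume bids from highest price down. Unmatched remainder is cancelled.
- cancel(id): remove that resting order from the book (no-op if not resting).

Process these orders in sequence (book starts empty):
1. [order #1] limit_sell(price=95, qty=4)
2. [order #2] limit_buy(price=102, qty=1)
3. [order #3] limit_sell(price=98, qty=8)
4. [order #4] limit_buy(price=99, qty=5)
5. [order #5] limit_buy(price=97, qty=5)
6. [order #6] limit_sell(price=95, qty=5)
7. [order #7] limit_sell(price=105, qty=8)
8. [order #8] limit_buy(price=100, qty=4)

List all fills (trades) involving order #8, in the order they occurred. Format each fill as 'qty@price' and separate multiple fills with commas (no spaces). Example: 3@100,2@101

Answer: 4@98

Derivation:
After op 1 [order #1] limit_sell(price=95, qty=4): fills=none; bids=[-] asks=[#1:4@95]
After op 2 [order #2] limit_buy(price=102, qty=1): fills=#2x#1:1@95; bids=[-] asks=[#1:3@95]
After op 3 [order #3] limit_sell(price=98, qty=8): fills=none; bids=[-] asks=[#1:3@95 #3:8@98]
After op 4 [order #4] limit_buy(price=99, qty=5): fills=#4x#1:3@95 #4x#3:2@98; bids=[-] asks=[#3:6@98]
After op 5 [order #5] limit_buy(price=97, qty=5): fills=none; bids=[#5:5@97] asks=[#3:6@98]
After op 6 [order #6] limit_sell(price=95, qty=5): fills=#5x#6:5@97; bids=[-] asks=[#3:6@98]
After op 7 [order #7] limit_sell(price=105, qty=8): fills=none; bids=[-] asks=[#3:6@98 #7:8@105]
After op 8 [order #8] limit_buy(price=100, qty=4): fills=#8x#3:4@98; bids=[-] asks=[#3:2@98 #7:8@105]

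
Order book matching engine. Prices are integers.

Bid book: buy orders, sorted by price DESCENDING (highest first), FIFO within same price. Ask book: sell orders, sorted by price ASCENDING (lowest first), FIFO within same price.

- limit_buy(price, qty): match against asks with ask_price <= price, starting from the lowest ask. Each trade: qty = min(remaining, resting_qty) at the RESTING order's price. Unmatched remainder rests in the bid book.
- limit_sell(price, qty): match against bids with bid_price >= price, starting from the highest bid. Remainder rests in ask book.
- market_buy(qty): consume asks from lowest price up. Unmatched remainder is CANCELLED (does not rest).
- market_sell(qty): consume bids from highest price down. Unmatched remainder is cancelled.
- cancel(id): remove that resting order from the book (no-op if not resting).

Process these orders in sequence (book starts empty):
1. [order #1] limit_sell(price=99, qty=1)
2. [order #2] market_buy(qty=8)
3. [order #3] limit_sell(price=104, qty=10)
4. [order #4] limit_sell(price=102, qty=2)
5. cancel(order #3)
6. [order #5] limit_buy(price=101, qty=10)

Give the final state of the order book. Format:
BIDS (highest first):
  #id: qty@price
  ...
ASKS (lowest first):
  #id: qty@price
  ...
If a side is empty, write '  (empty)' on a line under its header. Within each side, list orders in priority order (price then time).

After op 1 [order #1] limit_sell(price=99, qty=1): fills=none; bids=[-] asks=[#1:1@99]
After op 2 [order #2] market_buy(qty=8): fills=#2x#1:1@99; bids=[-] asks=[-]
After op 3 [order #3] limit_sell(price=104, qty=10): fills=none; bids=[-] asks=[#3:10@104]
After op 4 [order #4] limit_sell(price=102, qty=2): fills=none; bids=[-] asks=[#4:2@102 #3:10@104]
After op 5 cancel(order #3): fills=none; bids=[-] asks=[#4:2@102]
After op 6 [order #5] limit_buy(price=101, qty=10): fills=none; bids=[#5:10@101] asks=[#4:2@102]

Answer: BIDS (highest first):
  #5: 10@101
ASKS (lowest first):
  #4: 2@102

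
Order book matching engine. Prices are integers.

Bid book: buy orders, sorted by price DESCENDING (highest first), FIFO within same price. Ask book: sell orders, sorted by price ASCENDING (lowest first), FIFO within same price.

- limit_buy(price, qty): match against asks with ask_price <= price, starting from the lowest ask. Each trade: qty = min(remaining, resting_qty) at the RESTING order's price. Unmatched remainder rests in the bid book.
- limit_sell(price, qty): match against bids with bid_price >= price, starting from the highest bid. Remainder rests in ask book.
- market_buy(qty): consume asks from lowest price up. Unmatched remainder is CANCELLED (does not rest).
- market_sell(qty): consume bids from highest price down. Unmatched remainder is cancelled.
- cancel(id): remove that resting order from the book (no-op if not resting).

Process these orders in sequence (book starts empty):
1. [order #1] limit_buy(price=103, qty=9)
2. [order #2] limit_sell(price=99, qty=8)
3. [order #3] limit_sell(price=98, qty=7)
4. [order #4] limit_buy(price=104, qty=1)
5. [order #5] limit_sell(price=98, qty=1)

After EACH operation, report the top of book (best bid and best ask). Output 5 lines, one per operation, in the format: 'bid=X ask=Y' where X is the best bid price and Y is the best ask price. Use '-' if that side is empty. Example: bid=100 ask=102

After op 1 [order #1] limit_buy(price=103, qty=9): fills=none; bids=[#1:9@103] asks=[-]
After op 2 [order #2] limit_sell(price=99, qty=8): fills=#1x#2:8@103; bids=[#1:1@103] asks=[-]
After op 3 [order #3] limit_sell(price=98, qty=7): fills=#1x#3:1@103; bids=[-] asks=[#3:6@98]
After op 4 [order #4] limit_buy(price=104, qty=1): fills=#4x#3:1@98; bids=[-] asks=[#3:5@98]
After op 5 [order #5] limit_sell(price=98, qty=1): fills=none; bids=[-] asks=[#3:5@98 #5:1@98]

Answer: bid=103 ask=-
bid=103 ask=-
bid=- ask=98
bid=- ask=98
bid=- ask=98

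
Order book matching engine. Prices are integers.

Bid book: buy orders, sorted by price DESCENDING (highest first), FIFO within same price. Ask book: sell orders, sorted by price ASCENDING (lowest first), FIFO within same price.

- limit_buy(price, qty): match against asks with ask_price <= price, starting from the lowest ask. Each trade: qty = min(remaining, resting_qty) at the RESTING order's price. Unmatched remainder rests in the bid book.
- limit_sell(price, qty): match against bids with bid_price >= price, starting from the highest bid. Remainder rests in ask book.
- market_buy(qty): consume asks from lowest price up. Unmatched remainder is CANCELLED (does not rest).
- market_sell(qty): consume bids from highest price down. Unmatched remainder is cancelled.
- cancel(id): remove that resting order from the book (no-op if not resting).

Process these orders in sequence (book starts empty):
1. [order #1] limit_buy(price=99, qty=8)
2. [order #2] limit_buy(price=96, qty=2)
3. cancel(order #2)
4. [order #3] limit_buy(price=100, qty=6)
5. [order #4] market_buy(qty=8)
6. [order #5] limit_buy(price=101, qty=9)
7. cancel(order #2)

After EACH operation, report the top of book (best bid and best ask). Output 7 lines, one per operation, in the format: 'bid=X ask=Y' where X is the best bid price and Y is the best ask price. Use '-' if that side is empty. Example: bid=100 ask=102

Answer: bid=99 ask=-
bid=99 ask=-
bid=99 ask=-
bid=100 ask=-
bid=100 ask=-
bid=101 ask=-
bid=101 ask=-

Derivation:
After op 1 [order #1] limit_buy(price=99, qty=8): fills=none; bids=[#1:8@99] asks=[-]
After op 2 [order #2] limit_buy(price=96, qty=2): fills=none; bids=[#1:8@99 #2:2@96] asks=[-]
After op 3 cancel(order #2): fills=none; bids=[#1:8@99] asks=[-]
After op 4 [order #3] limit_buy(price=100, qty=6): fills=none; bids=[#3:6@100 #1:8@99] asks=[-]
After op 5 [order #4] market_buy(qty=8): fills=none; bids=[#3:6@100 #1:8@99] asks=[-]
After op 6 [order #5] limit_buy(price=101, qty=9): fills=none; bids=[#5:9@101 #3:6@100 #1:8@99] asks=[-]
After op 7 cancel(order #2): fills=none; bids=[#5:9@101 #3:6@100 #1:8@99] asks=[-]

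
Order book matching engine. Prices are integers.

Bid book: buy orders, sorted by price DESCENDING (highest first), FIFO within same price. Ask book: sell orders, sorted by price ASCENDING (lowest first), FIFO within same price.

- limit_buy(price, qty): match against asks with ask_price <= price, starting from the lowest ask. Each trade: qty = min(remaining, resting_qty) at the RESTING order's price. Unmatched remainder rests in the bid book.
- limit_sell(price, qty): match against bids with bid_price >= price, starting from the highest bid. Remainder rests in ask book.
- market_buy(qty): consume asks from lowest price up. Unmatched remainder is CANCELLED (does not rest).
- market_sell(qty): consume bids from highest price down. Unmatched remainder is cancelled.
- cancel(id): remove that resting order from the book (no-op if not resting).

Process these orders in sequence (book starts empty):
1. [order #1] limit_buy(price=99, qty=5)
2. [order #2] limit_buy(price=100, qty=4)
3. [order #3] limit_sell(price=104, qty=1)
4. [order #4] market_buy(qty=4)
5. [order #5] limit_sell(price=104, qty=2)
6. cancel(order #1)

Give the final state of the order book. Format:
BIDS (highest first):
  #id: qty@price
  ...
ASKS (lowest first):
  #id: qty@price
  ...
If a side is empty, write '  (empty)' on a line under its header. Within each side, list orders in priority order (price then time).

Answer: BIDS (highest first):
  #2: 4@100
ASKS (lowest first):
  #5: 2@104

Derivation:
After op 1 [order #1] limit_buy(price=99, qty=5): fills=none; bids=[#1:5@99] asks=[-]
After op 2 [order #2] limit_buy(price=100, qty=4): fills=none; bids=[#2:4@100 #1:5@99] asks=[-]
After op 3 [order #3] limit_sell(price=104, qty=1): fills=none; bids=[#2:4@100 #1:5@99] asks=[#3:1@104]
After op 4 [order #4] market_buy(qty=4): fills=#4x#3:1@104; bids=[#2:4@100 #1:5@99] asks=[-]
After op 5 [order #5] limit_sell(price=104, qty=2): fills=none; bids=[#2:4@100 #1:5@99] asks=[#5:2@104]
After op 6 cancel(order #1): fills=none; bids=[#2:4@100] asks=[#5:2@104]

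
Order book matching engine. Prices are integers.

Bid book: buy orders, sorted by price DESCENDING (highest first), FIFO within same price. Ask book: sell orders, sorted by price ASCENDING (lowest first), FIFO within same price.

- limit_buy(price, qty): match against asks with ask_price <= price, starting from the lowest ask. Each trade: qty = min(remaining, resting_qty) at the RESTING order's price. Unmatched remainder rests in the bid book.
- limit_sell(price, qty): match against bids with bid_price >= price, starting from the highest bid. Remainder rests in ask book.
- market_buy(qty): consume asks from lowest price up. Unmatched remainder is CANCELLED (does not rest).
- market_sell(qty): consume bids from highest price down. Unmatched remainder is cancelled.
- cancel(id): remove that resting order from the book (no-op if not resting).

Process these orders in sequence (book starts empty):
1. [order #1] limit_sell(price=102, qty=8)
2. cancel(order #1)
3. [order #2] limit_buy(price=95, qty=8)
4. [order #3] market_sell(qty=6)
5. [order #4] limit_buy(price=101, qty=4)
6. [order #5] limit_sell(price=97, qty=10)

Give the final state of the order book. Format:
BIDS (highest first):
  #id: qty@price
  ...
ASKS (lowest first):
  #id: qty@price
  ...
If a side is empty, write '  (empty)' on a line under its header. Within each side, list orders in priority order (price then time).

After op 1 [order #1] limit_sell(price=102, qty=8): fills=none; bids=[-] asks=[#1:8@102]
After op 2 cancel(order #1): fills=none; bids=[-] asks=[-]
After op 3 [order #2] limit_buy(price=95, qty=8): fills=none; bids=[#2:8@95] asks=[-]
After op 4 [order #3] market_sell(qty=6): fills=#2x#3:6@95; bids=[#2:2@95] asks=[-]
After op 5 [order #4] limit_buy(price=101, qty=4): fills=none; bids=[#4:4@101 #2:2@95] asks=[-]
After op 6 [order #5] limit_sell(price=97, qty=10): fills=#4x#5:4@101; bids=[#2:2@95] asks=[#5:6@97]

Answer: BIDS (highest first):
  #2: 2@95
ASKS (lowest first):
  #5: 6@97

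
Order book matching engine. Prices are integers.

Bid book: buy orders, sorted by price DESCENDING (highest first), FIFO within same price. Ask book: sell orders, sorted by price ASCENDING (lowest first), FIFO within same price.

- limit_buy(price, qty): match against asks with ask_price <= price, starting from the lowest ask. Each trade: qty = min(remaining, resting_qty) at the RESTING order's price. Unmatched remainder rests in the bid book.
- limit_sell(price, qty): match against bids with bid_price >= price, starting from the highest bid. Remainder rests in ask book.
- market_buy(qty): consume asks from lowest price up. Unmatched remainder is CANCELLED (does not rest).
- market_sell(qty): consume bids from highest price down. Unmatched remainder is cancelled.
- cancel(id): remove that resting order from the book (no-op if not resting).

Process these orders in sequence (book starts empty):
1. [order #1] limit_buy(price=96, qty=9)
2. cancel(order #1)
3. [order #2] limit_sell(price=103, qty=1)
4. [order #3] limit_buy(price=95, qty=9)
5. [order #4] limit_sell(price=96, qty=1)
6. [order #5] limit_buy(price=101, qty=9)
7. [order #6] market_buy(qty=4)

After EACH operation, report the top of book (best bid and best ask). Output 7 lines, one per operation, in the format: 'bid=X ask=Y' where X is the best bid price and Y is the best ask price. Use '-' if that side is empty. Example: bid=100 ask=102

After op 1 [order #1] limit_buy(price=96, qty=9): fills=none; bids=[#1:9@96] asks=[-]
After op 2 cancel(order #1): fills=none; bids=[-] asks=[-]
After op 3 [order #2] limit_sell(price=103, qty=1): fills=none; bids=[-] asks=[#2:1@103]
After op 4 [order #3] limit_buy(price=95, qty=9): fills=none; bids=[#3:9@95] asks=[#2:1@103]
After op 5 [order #4] limit_sell(price=96, qty=1): fills=none; bids=[#3:9@95] asks=[#4:1@96 #2:1@103]
After op 6 [order #5] limit_buy(price=101, qty=9): fills=#5x#4:1@96; bids=[#5:8@101 #3:9@95] asks=[#2:1@103]
After op 7 [order #6] market_buy(qty=4): fills=#6x#2:1@103; bids=[#5:8@101 #3:9@95] asks=[-]

Answer: bid=96 ask=-
bid=- ask=-
bid=- ask=103
bid=95 ask=103
bid=95 ask=96
bid=101 ask=103
bid=101 ask=-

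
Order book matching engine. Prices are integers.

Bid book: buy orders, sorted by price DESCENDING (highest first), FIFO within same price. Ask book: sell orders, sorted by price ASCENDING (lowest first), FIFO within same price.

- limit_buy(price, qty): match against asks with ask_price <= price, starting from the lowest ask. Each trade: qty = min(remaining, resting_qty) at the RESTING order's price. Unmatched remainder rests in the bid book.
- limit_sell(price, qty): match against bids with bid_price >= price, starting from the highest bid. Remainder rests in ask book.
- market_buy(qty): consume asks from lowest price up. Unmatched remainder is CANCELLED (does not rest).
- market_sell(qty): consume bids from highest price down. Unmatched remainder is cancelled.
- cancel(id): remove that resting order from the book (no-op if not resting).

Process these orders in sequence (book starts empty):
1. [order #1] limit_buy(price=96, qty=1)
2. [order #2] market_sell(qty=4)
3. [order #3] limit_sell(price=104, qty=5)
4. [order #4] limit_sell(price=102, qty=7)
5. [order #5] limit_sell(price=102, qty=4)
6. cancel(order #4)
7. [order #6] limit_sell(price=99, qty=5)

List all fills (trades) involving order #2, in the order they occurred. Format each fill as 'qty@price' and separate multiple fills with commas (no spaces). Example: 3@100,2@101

After op 1 [order #1] limit_buy(price=96, qty=1): fills=none; bids=[#1:1@96] asks=[-]
After op 2 [order #2] market_sell(qty=4): fills=#1x#2:1@96; bids=[-] asks=[-]
After op 3 [order #3] limit_sell(price=104, qty=5): fills=none; bids=[-] asks=[#3:5@104]
After op 4 [order #4] limit_sell(price=102, qty=7): fills=none; bids=[-] asks=[#4:7@102 #3:5@104]
After op 5 [order #5] limit_sell(price=102, qty=4): fills=none; bids=[-] asks=[#4:7@102 #5:4@102 #3:5@104]
After op 6 cancel(order #4): fills=none; bids=[-] asks=[#5:4@102 #3:5@104]
After op 7 [order #6] limit_sell(price=99, qty=5): fills=none; bids=[-] asks=[#6:5@99 #5:4@102 #3:5@104]

Answer: 1@96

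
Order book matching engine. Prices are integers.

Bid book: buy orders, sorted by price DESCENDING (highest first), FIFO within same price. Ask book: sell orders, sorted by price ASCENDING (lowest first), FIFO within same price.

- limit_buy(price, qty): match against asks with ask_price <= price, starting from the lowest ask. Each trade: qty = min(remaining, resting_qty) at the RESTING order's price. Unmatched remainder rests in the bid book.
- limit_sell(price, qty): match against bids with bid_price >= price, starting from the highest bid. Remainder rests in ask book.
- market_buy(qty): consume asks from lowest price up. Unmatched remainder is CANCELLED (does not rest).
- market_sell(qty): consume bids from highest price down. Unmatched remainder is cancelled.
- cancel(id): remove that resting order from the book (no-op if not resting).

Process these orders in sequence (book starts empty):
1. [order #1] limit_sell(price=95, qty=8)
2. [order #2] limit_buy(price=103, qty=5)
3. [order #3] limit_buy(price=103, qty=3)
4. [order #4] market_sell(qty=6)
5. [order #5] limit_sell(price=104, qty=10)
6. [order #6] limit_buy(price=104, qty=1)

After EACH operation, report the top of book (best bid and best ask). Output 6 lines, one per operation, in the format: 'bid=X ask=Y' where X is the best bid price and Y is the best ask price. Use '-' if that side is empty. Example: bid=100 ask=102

Answer: bid=- ask=95
bid=- ask=95
bid=- ask=-
bid=- ask=-
bid=- ask=104
bid=- ask=104

Derivation:
After op 1 [order #1] limit_sell(price=95, qty=8): fills=none; bids=[-] asks=[#1:8@95]
After op 2 [order #2] limit_buy(price=103, qty=5): fills=#2x#1:5@95; bids=[-] asks=[#1:3@95]
After op 3 [order #3] limit_buy(price=103, qty=3): fills=#3x#1:3@95; bids=[-] asks=[-]
After op 4 [order #4] market_sell(qty=6): fills=none; bids=[-] asks=[-]
After op 5 [order #5] limit_sell(price=104, qty=10): fills=none; bids=[-] asks=[#5:10@104]
After op 6 [order #6] limit_buy(price=104, qty=1): fills=#6x#5:1@104; bids=[-] asks=[#5:9@104]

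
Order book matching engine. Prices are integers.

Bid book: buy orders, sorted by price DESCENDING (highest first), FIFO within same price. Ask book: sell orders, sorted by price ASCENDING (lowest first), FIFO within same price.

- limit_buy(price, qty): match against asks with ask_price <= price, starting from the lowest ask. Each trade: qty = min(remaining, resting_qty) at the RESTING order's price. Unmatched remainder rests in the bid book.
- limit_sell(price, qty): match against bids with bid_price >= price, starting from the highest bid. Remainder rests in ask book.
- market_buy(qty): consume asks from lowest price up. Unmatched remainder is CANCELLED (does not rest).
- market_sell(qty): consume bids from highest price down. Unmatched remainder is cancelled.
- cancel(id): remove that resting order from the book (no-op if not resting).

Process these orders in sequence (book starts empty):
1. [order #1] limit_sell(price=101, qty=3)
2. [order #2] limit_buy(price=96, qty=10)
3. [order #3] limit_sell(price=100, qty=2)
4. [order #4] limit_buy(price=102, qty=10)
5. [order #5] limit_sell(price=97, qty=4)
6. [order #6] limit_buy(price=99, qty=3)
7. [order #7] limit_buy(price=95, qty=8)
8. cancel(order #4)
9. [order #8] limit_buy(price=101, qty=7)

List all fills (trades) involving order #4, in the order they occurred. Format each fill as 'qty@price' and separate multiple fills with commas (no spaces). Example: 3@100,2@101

After op 1 [order #1] limit_sell(price=101, qty=3): fills=none; bids=[-] asks=[#1:3@101]
After op 2 [order #2] limit_buy(price=96, qty=10): fills=none; bids=[#2:10@96] asks=[#1:3@101]
After op 3 [order #3] limit_sell(price=100, qty=2): fills=none; bids=[#2:10@96] asks=[#3:2@100 #1:3@101]
After op 4 [order #4] limit_buy(price=102, qty=10): fills=#4x#3:2@100 #4x#1:3@101; bids=[#4:5@102 #2:10@96] asks=[-]
After op 5 [order #5] limit_sell(price=97, qty=4): fills=#4x#5:4@102; bids=[#4:1@102 #2:10@96] asks=[-]
After op 6 [order #6] limit_buy(price=99, qty=3): fills=none; bids=[#4:1@102 #6:3@99 #2:10@96] asks=[-]
After op 7 [order #7] limit_buy(price=95, qty=8): fills=none; bids=[#4:1@102 #6:3@99 #2:10@96 #7:8@95] asks=[-]
After op 8 cancel(order #4): fills=none; bids=[#6:3@99 #2:10@96 #7:8@95] asks=[-]
After op 9 [order #8] limit_buy(price=101, qty=7): fills=none; bids=[#8:7@101 #6:3@99 #2:10@96 #7:8@95] asks=[-]

Answer: 2@100,3@101,4@102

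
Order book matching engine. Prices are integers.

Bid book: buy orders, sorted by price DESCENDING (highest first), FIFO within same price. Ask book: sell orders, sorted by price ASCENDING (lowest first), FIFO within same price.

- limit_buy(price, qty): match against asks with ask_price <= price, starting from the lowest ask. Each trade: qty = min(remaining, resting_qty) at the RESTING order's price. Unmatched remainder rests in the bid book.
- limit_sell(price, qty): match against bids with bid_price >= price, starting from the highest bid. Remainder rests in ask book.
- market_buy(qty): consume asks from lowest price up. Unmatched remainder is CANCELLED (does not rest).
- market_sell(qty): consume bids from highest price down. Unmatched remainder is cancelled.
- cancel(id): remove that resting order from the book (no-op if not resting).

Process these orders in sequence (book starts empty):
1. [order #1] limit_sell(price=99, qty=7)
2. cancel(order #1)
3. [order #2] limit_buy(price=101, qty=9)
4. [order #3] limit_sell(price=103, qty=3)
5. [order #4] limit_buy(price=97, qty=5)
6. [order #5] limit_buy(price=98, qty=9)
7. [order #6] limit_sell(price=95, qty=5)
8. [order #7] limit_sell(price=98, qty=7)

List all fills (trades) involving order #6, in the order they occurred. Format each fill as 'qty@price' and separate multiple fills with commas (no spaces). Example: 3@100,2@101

After op 1 [order #1] limit_sell(price=99, qty=7): fills=none; bids=[-] asks=[#1:7@99]
After op 2 cancel(order #1): fills=none; bids=[-] asks=[-]
After op 3 [order #2] limit_buy(price=101, qty=9): fills=none; bids=[#2:9@101] asks=[-]
After op 4 [order #3] limit_sell(price=103, qty=3): fills=none; bids=[#2:9@101] asks=[#3:3@103]
After op 5 [order #4] limit_buy(price=97, qty=5): fills=none; bids=[#2:9@101 #4:5@97] asks=[#3:3@103]
After op 6 [order #5] limit_buy(price=98, qty=9): fills=none; bids=[#2:9@101 #5:9@98 #4:5@97] asks=[#3:3@103]
After op 7 [order #6] limit_sell(price=95, qty=5): fills=#2x#6:5@101; bids=[#2:4@101 #5:9@98 #4:5@97] asks=[#3:3@103]
After op 8 [order #7] limit_sell(price=98, qty=7): fills=#2x#7:4@101 #5x#7:3@98; bids=[#5:6@98 #4:5@97] asks=[#3:3@103]

Answer: 5@101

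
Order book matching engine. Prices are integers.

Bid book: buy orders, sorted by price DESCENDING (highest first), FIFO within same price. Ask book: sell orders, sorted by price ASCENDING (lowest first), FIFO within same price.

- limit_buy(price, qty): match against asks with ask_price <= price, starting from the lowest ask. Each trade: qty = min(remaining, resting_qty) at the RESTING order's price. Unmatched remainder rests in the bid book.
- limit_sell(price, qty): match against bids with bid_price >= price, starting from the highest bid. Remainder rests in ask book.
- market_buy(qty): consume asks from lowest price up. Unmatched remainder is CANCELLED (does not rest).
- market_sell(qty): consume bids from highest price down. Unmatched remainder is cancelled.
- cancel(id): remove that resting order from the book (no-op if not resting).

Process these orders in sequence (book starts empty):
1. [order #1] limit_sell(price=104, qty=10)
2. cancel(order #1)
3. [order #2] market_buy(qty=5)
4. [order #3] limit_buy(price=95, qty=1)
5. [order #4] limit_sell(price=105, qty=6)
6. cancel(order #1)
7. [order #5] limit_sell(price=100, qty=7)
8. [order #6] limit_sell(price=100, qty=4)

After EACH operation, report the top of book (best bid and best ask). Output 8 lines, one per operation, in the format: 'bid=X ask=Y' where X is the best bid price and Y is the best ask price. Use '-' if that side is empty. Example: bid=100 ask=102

After op 1 [order #1] limit_sell(price=104, qty=10): fills=none; bids=[-] asks=[#1:10@104]
After op 2 cancel(order #1): fills=none; bids=[-] asks=[-]
After op 3 [order #2] market_buy(qty=5): fills=none; bids=[-] asks=[-]
After op 4 [order #3] limit_buy(price=95, qty=1): fills=none; bids=[#3:1@95] asks=[-]
After op 5 [order #4] limit_sell(price=105, qty=6): fills=none; bids=[#3:1@95] asks=[#4:6@105]
After op 6 cancel(order #1): fills=none; bids=[#3:1@95] asks=[#4:6@105]
After op 7 [order #5] limit_sell(price=100, qty=7): fills=none; bids=[#3:1@95] asks=[#5:7@100 #4:6@105]
After op 8 [order #6] limit_sell(price=100, qty=4): fills=none; bids=[#3:1@95] asks=[#5:7@100 #6:4@100 #4:6@105]

Answer: bid=- ask=104
bid=- ask=-
bid=- ask=-
bid=95 ask=-
bid=95 ask=105
bid=95 ask=105
bid=95 ask=100
bid=95 ask=100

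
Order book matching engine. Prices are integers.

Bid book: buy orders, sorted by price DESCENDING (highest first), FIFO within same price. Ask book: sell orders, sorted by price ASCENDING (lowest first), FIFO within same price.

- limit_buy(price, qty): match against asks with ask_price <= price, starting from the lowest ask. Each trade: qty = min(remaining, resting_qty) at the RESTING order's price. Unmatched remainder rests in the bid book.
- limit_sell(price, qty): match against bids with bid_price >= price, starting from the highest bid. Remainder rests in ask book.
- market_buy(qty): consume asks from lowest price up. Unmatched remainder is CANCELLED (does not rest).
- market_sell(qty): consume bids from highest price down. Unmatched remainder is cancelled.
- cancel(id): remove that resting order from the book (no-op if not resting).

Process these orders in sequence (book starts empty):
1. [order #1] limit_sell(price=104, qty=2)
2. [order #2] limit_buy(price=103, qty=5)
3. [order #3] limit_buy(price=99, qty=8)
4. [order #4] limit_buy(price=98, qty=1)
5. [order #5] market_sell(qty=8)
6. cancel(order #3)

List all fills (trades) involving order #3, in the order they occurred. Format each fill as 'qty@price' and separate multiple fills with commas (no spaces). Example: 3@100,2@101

Answer: 3@99

Derivation:
After op 1 [order #1] limit_sell(price=104, qty=2): fills=none; bids=[-] asks=[#1:2@104]
After op 2 [order #2] limit_buy(price=103, qty=5): fills=none; bids=[#2:5@103] asks=[#1:2@104]
After op 3 [order #3] limit_buy(price=99, qty=8): fills=none; bids=[#2:5@103 #3:8@99] asks=[#1:2@104]
After op 4 [order #4] limit_buy(price=98, qty=1): fills=none; bids=[#2:5@103 #3:8@99 #4:1@98] asks=[#1:2@104]
After op 5 [order #5] market_sell(qty=8): fills=#2x#5:5@103 #3x#5:3@99; bids=[#3:5@99 #4:1@98] asks=[#1:2@104]
After op 6 cancel(order #3): fills=none; bids=[#4:1@98] asks=[#1:2@104]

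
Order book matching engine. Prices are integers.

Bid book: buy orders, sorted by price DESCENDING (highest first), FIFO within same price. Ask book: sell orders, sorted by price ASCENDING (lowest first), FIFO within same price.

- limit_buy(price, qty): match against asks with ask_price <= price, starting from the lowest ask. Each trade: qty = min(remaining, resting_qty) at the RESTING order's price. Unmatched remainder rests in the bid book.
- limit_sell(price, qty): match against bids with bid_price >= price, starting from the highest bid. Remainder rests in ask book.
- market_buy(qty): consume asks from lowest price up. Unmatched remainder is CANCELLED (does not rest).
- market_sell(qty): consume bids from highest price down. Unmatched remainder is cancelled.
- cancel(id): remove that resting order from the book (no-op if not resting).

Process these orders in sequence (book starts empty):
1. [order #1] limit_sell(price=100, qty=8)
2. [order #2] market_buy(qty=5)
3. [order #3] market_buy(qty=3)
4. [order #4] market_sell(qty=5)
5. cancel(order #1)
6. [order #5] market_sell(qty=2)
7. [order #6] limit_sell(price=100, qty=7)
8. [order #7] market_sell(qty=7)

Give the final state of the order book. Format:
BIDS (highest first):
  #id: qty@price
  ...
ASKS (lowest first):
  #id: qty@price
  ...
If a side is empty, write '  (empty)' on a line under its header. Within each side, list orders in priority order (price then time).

Answer: BIDS (highest first):
  (empty)
ASKS (lowest first):
  #6: 7@100

Derivation:
After op 1 [order #1] limit_sell(price=100, qty=8): fills=none; bids=[-] asks=[#1:8@100]
After op 2 [order #2] market_buy(qty=5): fills=#2x#1:5@100; bids=[-] asks=[#1:3@100]
After op 3 [order #3] market_buy(qty=3): fills=#3x#1:3@100; bids=[-] asks=[-]
After op 4 [order #4] market_sell(qty=5): fills=none; bids=[-] asks=[-]
After op 5 cancel(order #1): fills=none; bids=[-] asks=[-]
After op 6 [order #5] market_sell(qty=2): fills=none; bids=[-] asks=[-]
After op 7 [order #6] limit_sell(price=100, qty=7): fills=none; bids=[-] asks=[#6:7@100]
After op 8 [order #7] market_sell(qty=7): fills=none; bids=[-] asks=[#6:7@100]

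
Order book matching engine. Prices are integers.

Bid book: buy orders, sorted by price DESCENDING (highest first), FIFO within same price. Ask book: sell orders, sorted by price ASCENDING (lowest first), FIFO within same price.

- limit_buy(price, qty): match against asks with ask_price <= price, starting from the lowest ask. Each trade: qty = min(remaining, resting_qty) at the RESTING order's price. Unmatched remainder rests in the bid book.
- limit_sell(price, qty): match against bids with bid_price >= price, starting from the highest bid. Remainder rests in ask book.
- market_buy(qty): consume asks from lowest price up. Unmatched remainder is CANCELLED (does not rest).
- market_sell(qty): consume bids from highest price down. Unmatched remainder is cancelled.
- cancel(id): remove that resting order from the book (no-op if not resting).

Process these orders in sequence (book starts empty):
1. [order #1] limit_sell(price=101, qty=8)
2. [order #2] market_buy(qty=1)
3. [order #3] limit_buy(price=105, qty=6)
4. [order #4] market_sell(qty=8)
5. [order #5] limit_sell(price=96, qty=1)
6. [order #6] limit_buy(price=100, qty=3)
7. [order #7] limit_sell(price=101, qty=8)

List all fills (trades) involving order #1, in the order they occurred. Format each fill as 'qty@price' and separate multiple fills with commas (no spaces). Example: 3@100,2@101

Answer: 1@101,6@101

Derivation:
After op 1 [order #1] limit_sell(price=101, qty=8): fills=none; bids=[-] asks=[#1:8@101]
After op 2 [order #2] market_buy(qty=1): fills=#2x#1:1@101; bids=[-] asks=[#1:7@101]
After op 3 [order #3] limit_buy(price=105, qty=6): fills=#3x#1:6@101; bids=[-] asks=[#1:1@101]
After op 4 [order #4] market_sell(qty=8): fills=none; bids=[-] asks=[#1:1@101]
After op 5 [order #5] limit_sell(price=96, qty=1): fills=none; bids=[-] asks=[#5:1@96 #1:1@101]
After op 6 [order #6] limit_buy(price=100, qty=3): fills=#6x#5:1@96; bids=[#6:2@100] asks=[#1:1@101]
After op 7 [order #7] limit_sell(price=101, qty=8): fills=none; bids=[#6:2@100] asks=[#1:1@101 #7:8@101]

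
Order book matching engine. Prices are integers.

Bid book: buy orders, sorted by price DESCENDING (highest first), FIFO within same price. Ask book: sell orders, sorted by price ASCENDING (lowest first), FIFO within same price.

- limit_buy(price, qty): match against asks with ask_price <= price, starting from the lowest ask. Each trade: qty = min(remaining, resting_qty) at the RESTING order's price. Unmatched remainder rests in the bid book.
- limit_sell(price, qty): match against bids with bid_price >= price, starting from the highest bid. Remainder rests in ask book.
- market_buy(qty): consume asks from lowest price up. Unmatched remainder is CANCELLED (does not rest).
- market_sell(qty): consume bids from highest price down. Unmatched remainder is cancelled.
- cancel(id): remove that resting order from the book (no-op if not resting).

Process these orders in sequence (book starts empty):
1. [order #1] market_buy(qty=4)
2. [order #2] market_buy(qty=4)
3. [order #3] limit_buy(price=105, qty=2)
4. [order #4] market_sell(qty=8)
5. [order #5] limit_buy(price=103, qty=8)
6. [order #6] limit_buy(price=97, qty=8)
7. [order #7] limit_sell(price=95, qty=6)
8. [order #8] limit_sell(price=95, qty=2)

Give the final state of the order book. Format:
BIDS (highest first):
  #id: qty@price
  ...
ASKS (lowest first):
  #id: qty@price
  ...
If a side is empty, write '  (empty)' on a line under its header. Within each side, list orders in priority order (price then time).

After op 1 [order #1] market_buy(qty=4): fills=none; bids=[-] asks=[-]
After op 2 [order #2] market_buy(qty=4): fills=none; bids=[-] asks=[-]
After op 3 [order #3] limit_buy(price=105, qty=2): fills=none; bids=[#3:2@105] asks=[-]
After op 4 [order #4] market_sell(qty=8): fills=#3x#4:2@105; bids=[-] asks=[-]
After op 5 [order #5] limit_buy(price=103, qty=8): fills=none; bids=[#5:8@103] asks=[-]
After op 6 [order #6] limit_buy(price=97, qty=8): fills=none; bids=[#5:8@103 #6:8@97] asks=[-]
After op 7 [order #7] limit_sell(price=95, qty=6): fills=#5x#7:6@103; bids=[#5:2@103 #6:8@97] asks=[-]
After op 8 [order #8] limit_sell(price=95, qty=2): fills=#5x#8:2@103; bids=[#6:8@97] asks=[-]

Answer: BIDS (highest first):
  #6: 8@97
ASKS (lowest first):
  (empty)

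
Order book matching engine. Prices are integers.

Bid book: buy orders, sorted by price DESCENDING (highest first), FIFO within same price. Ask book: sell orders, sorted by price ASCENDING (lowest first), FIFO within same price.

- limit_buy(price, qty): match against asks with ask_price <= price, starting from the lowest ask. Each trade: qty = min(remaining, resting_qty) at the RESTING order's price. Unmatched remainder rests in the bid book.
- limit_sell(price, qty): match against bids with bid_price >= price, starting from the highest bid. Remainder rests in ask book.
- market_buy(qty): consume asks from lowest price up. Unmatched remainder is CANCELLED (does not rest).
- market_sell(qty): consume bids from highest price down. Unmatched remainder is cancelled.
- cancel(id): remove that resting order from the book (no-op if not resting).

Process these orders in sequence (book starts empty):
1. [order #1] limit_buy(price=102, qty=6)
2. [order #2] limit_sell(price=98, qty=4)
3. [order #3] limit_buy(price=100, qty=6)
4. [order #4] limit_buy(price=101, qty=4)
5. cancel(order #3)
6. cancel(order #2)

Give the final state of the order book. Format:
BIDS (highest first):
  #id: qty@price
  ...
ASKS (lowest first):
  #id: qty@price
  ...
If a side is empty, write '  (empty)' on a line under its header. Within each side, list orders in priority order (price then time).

Answer: BIDS (highest first):
  #1: 2@102
  #4: 4@101
ASKS (lowest first):
  (empty)

Derivation:
After op 1 [order #1] limit_buy(price=102, qty=6): fills=none; bids=[#1:6@102] asks=[-]
After op 2 [order #2] limit_sell(price=98, qty=4): fills=#1x#2:4@102; bids=[#1:2@102] asks=[-]
After op 3 [order #3] limit_buy(price=100, qty=6): fills=none; bids=[#1:2@102 #3:6@100] asks=[-]
After op 4 [order #4] limit_buy(price=101, qty=4): fills=none; bids=[#1:2@102 #4:4@101 #3:6@100] asks=[-]
After op 5 cancel(order #3): fills=none; bids=[#1:2@102 #4:4@101] asks=[-]
After op 6 cancel(order #2): fills=none; bids=[#1:2@102 #4:4@101] asks=[-]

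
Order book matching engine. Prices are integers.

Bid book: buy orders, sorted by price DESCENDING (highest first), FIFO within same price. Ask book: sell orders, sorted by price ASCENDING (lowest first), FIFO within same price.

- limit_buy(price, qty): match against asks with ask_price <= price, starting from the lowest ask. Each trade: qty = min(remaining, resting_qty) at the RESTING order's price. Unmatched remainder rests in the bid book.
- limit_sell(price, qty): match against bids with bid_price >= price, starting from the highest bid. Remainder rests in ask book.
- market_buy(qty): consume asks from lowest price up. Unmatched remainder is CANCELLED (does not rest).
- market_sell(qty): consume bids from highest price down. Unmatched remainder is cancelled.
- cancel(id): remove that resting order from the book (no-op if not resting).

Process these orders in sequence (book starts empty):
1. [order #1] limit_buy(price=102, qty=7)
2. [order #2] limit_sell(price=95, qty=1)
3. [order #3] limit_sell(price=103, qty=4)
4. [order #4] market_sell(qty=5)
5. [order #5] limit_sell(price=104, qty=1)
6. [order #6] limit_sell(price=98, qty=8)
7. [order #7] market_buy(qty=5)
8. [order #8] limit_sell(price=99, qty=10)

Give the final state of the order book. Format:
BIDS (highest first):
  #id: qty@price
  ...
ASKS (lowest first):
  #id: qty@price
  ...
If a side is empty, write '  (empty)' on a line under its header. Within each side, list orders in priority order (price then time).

Answer: BIDS (highest first):
  (empty)
ASKS (lowest first):
  #6: 2@98
  #8: 10@99
  #3: 4@103
  #5: 1@104

Derivation:
After op 1 [order #1] limit_buy(price=102, qty=7): fills=none; bids=[#1:7@102] asks=[-]
After op 2 [order #2] limit_sell(price=95, qty=1): fills=#1x#2:1@102; bids=[#1:6@102] asks=[-]
After op 3 [order #3] limit_sell(price=103, qty=4): fills=none; bids=[#1:6@102] asks=[#3:4@103]
After op 4 [order #4] market_sell(qty=5): fills=#1x#4:5@102; bids=[#1:1@102] asks=[#3:4@103]
After op 5 [order #5] limit_sell(price=104, qty=1): fills=none; bids=[#1:1@102] asks=[#3:4@103 #5:1@104]
After op 6 [order #6] limit_sell(price=98, qty=8): fills=#1x#6:1@102; bids=[-] asks=[#6:7@98 #3:4@103 #5:1@104]
After op 7 [order #7] market_buy(qty=5): fills=#7x#6:5@98; bids=[-] asks=[#6:2@98 #3:4@103 #5:1@104]
After op 8 [order #8] limit_sell(price=99, qty=10): fills=none; bids=[-] asks=[#6:2@98 #8:10@99 #3:4@103 #5:1@104]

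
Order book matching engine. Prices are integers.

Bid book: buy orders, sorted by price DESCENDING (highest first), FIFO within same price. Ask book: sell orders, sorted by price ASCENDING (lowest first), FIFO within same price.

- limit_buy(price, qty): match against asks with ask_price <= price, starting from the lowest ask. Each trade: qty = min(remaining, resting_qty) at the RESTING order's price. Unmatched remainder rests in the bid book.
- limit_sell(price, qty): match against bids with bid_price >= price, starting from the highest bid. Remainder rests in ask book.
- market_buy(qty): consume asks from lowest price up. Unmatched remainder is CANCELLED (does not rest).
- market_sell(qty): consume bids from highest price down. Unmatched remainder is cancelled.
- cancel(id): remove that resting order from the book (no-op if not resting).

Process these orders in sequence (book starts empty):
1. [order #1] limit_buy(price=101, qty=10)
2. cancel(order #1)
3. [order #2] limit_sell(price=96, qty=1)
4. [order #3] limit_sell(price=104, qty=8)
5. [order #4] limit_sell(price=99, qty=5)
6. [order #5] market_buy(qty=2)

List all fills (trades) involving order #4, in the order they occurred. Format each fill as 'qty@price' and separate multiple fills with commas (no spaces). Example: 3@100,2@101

Answer: 1@99

Derivation:
After op 1 [order #1] limit_buy(price=101, qty=10): fills=none; bids=[#1:10@101] asks=[-]
After op 2 cancel(order #1): fills=none; bids=[-] asks=[-]
After op 3 [order #2] limit_sell(price=96, qty=1): fills=none; bids=[-] asks=[#2:1@96]
After op 4 [order #3] limit_sell(price=104, qty=8): fills=none; bids=[-] asks=[#2:1@96 #3:8@104]
After op 5 [order #4] limit_sell(price=99, qty=5): fills=none; bids=[-] asks=[#2:1@96 #4:5@99 #3:8@104]
After op 6 [order #5] market_buy(qty=2): fills=#5x#2:1@96 #5x#4:1@99; bids=[-] asks=[#4:4@99 #3:8@104]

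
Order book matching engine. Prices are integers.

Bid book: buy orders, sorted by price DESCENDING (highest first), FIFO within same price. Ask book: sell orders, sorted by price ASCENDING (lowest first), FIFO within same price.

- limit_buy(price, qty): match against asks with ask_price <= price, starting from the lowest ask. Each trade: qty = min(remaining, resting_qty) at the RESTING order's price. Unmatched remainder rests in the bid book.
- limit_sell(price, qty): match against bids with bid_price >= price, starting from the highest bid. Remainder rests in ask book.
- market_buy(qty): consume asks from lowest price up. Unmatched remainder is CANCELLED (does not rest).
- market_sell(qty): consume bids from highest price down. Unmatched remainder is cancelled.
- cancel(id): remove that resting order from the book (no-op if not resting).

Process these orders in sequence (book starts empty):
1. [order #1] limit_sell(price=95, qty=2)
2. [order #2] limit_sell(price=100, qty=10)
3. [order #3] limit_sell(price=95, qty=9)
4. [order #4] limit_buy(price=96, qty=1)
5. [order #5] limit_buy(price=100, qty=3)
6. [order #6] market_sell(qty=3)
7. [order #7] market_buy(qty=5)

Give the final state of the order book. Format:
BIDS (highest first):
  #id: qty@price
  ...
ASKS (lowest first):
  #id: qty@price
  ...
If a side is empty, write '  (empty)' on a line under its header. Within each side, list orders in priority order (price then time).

After op 1 [order #1] limit_sell(price=95, qty=2): fills=none; bids=[-] asks=[#1:2@95]
After op 2 [order #2] limit_sell(price=100, qty=10): fills=none; bids=[-] asks=[#1:2@95 #2:10@100]
After op 3 [order #3] limit_sell(price=95, qty=9): fills=none; bids=[-] asks=[#1:2@95 #3:9@95 #2:10@100]
After op 4 [order #4] limit_buy(price=96, qty=1): fills=#4x#1:1@95; bids=[-] asks=[#1:1@95 #3:9@95 #2:10@100]
After op 5 [order #5] limit_buy(price=100, qty=3): fills=#5x#1:1@95 #5x#3:2@95; bids=[-] asks=[#3:7@95 #2:10@100]
After op 6 [order #6] market_sell(qty=3): fills=none; bids=[-] asks=[#3:7@95 #2:10@100]
After op 7 [order #7] market_buy(qty=5): fills=#7x#3:5@95; bids=[-] asks=[#3:2@95 #2:10@100]

Answer: BIDS (highest first):
  (empty)
ASKS (lowest first):
  #3: 2@95
  #2: 10@100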